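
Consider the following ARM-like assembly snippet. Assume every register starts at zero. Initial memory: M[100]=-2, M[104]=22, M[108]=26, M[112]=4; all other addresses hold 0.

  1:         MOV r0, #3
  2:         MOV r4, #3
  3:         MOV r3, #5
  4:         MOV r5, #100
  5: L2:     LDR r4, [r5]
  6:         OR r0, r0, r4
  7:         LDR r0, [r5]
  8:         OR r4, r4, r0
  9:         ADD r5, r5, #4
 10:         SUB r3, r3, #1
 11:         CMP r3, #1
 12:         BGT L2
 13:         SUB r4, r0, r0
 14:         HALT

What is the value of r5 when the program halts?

116

after MOV r0, #3: r0=3
after MOV r4, #3: r4=3
after MOV r3, #5: r3=5
after MOV r5, #100: r5=100
after LDR r4, [r5]: r4=M[100]=-2
after OR r0, r0, r4: r0=3|(-2)=-1
after LDR r0, [r5]: r0=M[100]=-2
after OR r4, r4, r0: r4=(-2)|(-2)=-2
after ADD r5, r5, #4: r5=100+4=104
after SUB r3, r3, #1: r3=5-1=4
CMP r3, #1  (cmp 4,1)
BGT L2: taken
after LDR r4, [r5]: r4=M[104]=22
after OR r0, r0, r4: r0=(-2)|22=-2
after LDR r0, [r5]: r0=M[104]=22
after OR r4, r4, r0: r4=22|22=22
after ADD r5, r5, #4: r5=104+4=108
after SUB r3, r3, #1: r3=4-1=3
CMP r3, #1  (cmp 3,1)
BGT L2: taken
after LDR r4, [r5]: r4=M[108]=26
after OR r0, r0, r4: r0=22|26=30
after LDR r0, [r5]: r0=M[108]=26
after OR r4, r4, r0: r4=26|26=26
after ADD r5, r5, #4: r5=108+4=112
after SUB r3, r3, #1: r3=3-1=2
CMP r3, #1  (cmp 2,1)
BGT L2: taken
after LDR r4, [r5]: r4=M[112]=4
after OR r0, r0, r4: r0=26|4=30
after LDR r0, [r5]: r0=M[112]=4
after OR r4, r4, r0: r4=4|4=4
after ADD r5, r5, #4: r5=112+4=116
after SUB r3, r3, #1: r3=2-1=1
CMP r3, #1  (cmp 1,1)
BGT L2: not taken
after SUB r4, r0, r0: r4=4-4=0
halt.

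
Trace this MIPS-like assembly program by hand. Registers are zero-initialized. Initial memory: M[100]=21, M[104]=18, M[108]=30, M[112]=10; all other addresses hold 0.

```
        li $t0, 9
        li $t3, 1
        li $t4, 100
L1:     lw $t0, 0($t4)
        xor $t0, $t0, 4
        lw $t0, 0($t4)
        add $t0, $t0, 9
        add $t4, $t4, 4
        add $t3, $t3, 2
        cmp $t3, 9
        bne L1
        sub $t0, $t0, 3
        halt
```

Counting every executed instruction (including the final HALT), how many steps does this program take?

37

after li $t0, 9: $t0=9
after li $t3, 1: $t3=1
after li $t4, 100: $t4=100
after lw $t0, 0($t4): $t0=M[100]=21
after xor $t0, $t0, 4: $t0=21^4=17
after lw $t0, 0($t4): $t0=M[100]=21
after add $t0, $t0, 9: $t0=21+9=30
after add $t4, $t4, 4: $t4=100+4=104
after add $t3, $t3, 2: $t3=1+2=3
cmp $t3, 9  (cmp 3,9)
bne L1: taken
after lw $t0, 0($t4): $t0=M[104]=18
after xor $t0, $t0, 4: $t0=18^4=22
after lw $t0, 0($t4): $t0=M[104]=18
after add $t0, $t0, 9: $t0=18+9=27
after add $t4, $t4, 4: $t4=104+4=108
after add $t3, $t3, 2: $t3=3+2=5
cmp $t3, 9  (cmp 5,9)
bne L1: taken
after lw $t0, 0($t4): $t0=M[108]=30
after xor $t0, $t0, 4: $t0=30^4=26
after lw $t0, 0($t4): $t0=M[108]=30
after add $t0, $t0, 9: $t0=30+9=39
after add $t4, $t4, 4: $t4=108+4=112
after add $t3, $t3, 2: $t3=5+2=7
cmp $t3, 9  (cmp 7,9)
bne L1: taken
after lw $t0, 0($t4): $t0=M[112]=10
after xor $t0, $t0, 4: $t0=10^4=14
after lw $t0, 0($t4): $t0=M[112]=10
after add $t0, $t0, 9: $t0=10+9=19
after add $t4, $t4, 4: $t4=112+4=116
after add $t3, $t3, 2: $t3=7+2=9
cmp $t3, 9  (cmp 9,9)
bne L1: not taken
after sub $t0, $t0, 3: $t0=19-3=16
halt.
Total executed instructions: 37.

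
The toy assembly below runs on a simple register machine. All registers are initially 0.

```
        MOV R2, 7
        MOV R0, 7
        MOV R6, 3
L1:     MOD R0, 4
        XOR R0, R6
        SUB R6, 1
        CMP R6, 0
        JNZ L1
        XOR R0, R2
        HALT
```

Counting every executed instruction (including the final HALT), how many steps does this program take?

R2=7
R0=7
R6=3
R0=7%4=3
R0=3^3=0
R6=3-1=2
CMP R6, 0  (cmp 2,0)
JNZ L1: taken
R0=0%4=0
R0=0^2=2
R6=2-1=1
CMP R6, 0  (cmp 1,0)
JNZ L1: taken
R0=2%4=2
R0=2^1=3
R6=1-1=0
CMP R6, 0  (cmp 0,0)
JNZ L1: not taken
R0=3^7=4
halt.
Total executed instructions: 20.

20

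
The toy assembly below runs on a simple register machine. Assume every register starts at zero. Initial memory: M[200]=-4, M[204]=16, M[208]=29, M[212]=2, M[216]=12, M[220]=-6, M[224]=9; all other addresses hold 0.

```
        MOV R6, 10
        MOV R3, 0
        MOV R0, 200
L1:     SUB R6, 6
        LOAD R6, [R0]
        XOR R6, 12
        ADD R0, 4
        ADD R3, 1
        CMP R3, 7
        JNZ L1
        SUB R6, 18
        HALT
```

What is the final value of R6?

R6=10
R3=0
R0=200
R6=10-6=4
R6=M[200]=-4
R6=(-4)^12=-16
R0=200+4=204
R3=0+1=1
CMP R3, 7  (cmp 1,7)
JNZ L1: taken
R6=(-16)-6=-22
R6=M[204]=16
R6=16^12=28
R0=204+4=208
R3=1+1=2
CMP R3, 7  (cmp 2,7)
JNZ L1: taken
R6=28-6=22
R6=M[208]=29
R6=29^12=17
R0=208+4=212
R3=2+1=3
CMP R3, 7  (cmp 3,7)
JNZ L1: taken
R6=17-6=11
R6=M[212]=2
R6=2^12=14
R0=212+4=216
R3=3+1=4
CMP R3, 7  (cmp 4,7)
JNZ L1: taken
R6=14-6=8
R6=M[216]=12
R6=12^12=0
R0=216+4=220
R3=4+1=5
CMP R3, 7  (cmp 5,7)
JNZ L1: taken
R6=0-6=-6
R6=M[220]=-6
R6=(-6)^12=-10
R0=220+4=224
R3=5+1=6
CMP R3, 7  (cmp 6,7)
JNZ L1: taken
R6=(-10)-6=-16
R6=M[224]=9
R6=9^12=5
R0=224+4=228
R3=6+1=7
CMP R3, 7  (cmp 7,7)
JNZ L1: not taken
R6=5-18=-13
halt.

-13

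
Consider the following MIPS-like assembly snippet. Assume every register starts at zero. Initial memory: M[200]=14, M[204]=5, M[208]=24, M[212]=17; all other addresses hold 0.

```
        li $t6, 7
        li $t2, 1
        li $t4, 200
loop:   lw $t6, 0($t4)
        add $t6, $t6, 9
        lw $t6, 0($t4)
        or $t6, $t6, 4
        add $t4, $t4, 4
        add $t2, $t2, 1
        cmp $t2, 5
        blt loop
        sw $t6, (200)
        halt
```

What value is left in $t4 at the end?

216

$t6=7
$t2=1
$t4=200
$t6=M[200]=14
$t6=14+9=23
$t6=M[200]=14
$t6=14|4=14
$t4=200+4=204
$t2=1+1=2
cmp $t2, 5  (cmp 2,5)
blt loop: taken
$t6=M[204]=5
$t6=5+9=14
$t6=M[204]=5
$t6=5|4=5
$t4=204+4=208
$t2=2+1=3
cmp $t2, 5  (cmp 3,5)
blt loop: taken
$t6=M[208]=24
$t6=24+9=33
$t6=M[208]=24
$t6=24|4=28
$t4=208+4=212
$t2=3+1=4
cmp $t2, 5  (cmp 4,5)
blt loop: taken
$t6=M[212]=17
$t6=17+9=26
$t6=M[212]=17
$t6=17|4=21
$t4=212+4=216
$t2=4+1=5
cmp $t2, 5  (cmp 5,5)
blt loop: not taken
sw $t6, (200) → M[200]=21
halt.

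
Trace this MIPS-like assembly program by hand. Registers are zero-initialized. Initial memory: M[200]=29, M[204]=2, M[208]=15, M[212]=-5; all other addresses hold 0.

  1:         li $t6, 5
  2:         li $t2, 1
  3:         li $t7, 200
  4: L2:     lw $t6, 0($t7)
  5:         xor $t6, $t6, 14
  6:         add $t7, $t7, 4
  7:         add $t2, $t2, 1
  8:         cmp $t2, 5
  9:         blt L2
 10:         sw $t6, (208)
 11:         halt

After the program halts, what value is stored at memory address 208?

-11

$t6=5
$t2=1
$t7=200
$t6=M[200]=29
$t6=29^14=19
$t7=200+4=204
$t2=1+1=2
cmp $t2, 5  (cmp 2,5)
blt L2: taken
$t6=M[204]=2
$t6=2^14=12
$t7=204+4=208
$t2=2+1=3
cmp $t2, 5  (cmp 3,5)
blt L2: taken
$t6=M[208]=15
$t6=15^14=1
$t7=208+4=212
$t2=3+1=4
cmp $t2, 5  (cmp 4,5)
blt L2: taken
$t6=M[212]=-5
$t6=(-5)^14=-11
$t7=212+4=216
$t2=4+1=5
cmp $t2, 5  (cmp 5,5)
blt L2: not taken
sw $t6, (208) → M[208]=-11
halt.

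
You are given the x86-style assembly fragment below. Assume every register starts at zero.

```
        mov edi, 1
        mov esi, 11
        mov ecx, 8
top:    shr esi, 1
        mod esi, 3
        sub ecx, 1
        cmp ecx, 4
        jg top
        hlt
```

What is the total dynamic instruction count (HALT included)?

after mov edi, 1: edi=1
after mov esi, 11: esi=11
after mov ecx, 8: ecx=8
after shr esi, 1: esi=11>>1=5
after mod esi, 3: esi=5%3=2
after sub ecx, 1: ecx=8-1=7
cmp ecx, 4  (cmp 7,4)
jg top: taken
after shr esi, 1: esi=2>>1=1
after mod esi, 3: esi=1%3=1
after sub ecx, 1: ecx=7-1=6
cmp ecx, 4  (cmp 6,4)
jg top: taken
after shr esi, 1: esi=1>>1=0
after mod esi, 3: esi=0%3=0
after sub ecx, 1: ecx=6-1=5
cmp ecx, 4  (cmp 5,4)
jg top: taken
after shr esi, 1: esi=0>>1=0
after mod esi, 3: esi=0%3=0
after sub ecx, 1: ecx=5-1=4
cmp ecx, 4  (cmp 4,4)
jg top: not taken
halt.
Total executed instructions: 24.

24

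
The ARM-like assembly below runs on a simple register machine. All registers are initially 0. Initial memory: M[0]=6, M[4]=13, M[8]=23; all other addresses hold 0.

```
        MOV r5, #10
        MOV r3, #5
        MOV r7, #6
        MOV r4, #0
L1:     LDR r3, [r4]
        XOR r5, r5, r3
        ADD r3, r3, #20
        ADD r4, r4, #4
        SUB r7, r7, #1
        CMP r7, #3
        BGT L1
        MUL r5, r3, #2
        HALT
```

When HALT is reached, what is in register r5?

after MOV r5, #10: r5=10
after MOV r3, #5: r3=5
after MOV r7, #6: r7=6
after MOV r4, #0: r4=0
after LDR r3, [r4]: r3=M[0]=6
after XOR r5, r5, r3: r5=10^6=12
after ADD r3, r3, #20: r3=6+20=26
after ADD r4, r4, #4: r4=0+4=4
after SUB r7, r7, #1: r7=6-1=5
CMP r7, #3  (cmp 5,3)
BGT L1: taken
after LDR r3, [r4]: r3=M[4]=13
after XOR r5, r5, r3: r5=12^13=1
after ADD r3, r3, #20: r3=13+20=33
after ADD r4, r4, #4: r4=4+4=8
after SUB r7, r7, #1: r7=5-1=4
CMP r7, #3  (cmp 4,3)
BGT L1: taken
after LDR r3, [r4]: r3=M[8]=23
after XOR r5, r5, r3: r5=1^23=22
after ADD r3, r3, #20: r3=23+20=43
after ADD r4, r4, #4: r4=8+4=12
after SUB r7, r7, #1: r7=4-1=3
CMP r7, #3  (cmp 3,3)
BGT L1: not taken
after MUL r5, r3, #2: r5=43*2=86
halt.

86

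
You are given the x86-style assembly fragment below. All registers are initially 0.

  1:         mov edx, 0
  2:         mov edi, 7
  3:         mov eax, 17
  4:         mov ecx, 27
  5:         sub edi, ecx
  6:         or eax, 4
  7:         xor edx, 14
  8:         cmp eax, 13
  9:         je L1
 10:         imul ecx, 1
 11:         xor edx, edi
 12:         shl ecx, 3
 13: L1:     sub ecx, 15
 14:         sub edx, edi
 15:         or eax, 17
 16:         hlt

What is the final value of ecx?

after mov edx, 0: edx=0
after mov edi, 7: edi=7
after mov eax, 17: eax=17
after mov ecx, 27: ecx=27
after sub edi, ecx: edi=7-27=-20
after or eax, 4: eax=17|4=21
after xor edx, 14: edx=0^14=14
cmp eax, 13  (cmp 21,13)
je L1: not taken
after imul ecx, 1: ecx=27*1=27
after xor edx, edi: edx=14^(-20)=-30
after shl ecx, 3: ecx=27<<3=216
after sub ecx, 15: ecx=216-15=201
after sub edx, edi: edx=(-30)-(-20)=-10
after or eax, 17: eax=21|17=21
halt.

201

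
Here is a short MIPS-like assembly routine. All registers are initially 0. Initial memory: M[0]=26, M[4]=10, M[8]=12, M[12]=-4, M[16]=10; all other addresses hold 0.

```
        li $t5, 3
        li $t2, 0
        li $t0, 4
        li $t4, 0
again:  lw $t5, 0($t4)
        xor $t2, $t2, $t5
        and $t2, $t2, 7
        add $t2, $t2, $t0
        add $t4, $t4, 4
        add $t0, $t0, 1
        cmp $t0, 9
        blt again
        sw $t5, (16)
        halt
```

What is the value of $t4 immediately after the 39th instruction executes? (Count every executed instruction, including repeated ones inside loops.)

li $t5, 3 → $t5=3
li $t2, 0 → $t2=0
li $t0, 4 → $t0=4
li $t4, 0 → $t4=0
lw $t5, 0($t4) → $t5=M[0]=26
xor $t2, $t2, $t5 → $t2=0^26=26
and $t2, $t2, 7 → $t2=26&7=2
add $t2, $t2, $t0 → $t2=2+4=6
add $t4, $t4, 4 → $t4=0+4=4
add $t0, $t0, 1 → $t0=4+1=5
cmp $t0, 9  (cmp 5,9)
blt again: taken
lw $t5, 0($t4) → $t5=M[4]=10
xor $t2, $t2, $t5 → $t2=6^10=12
and $t2, $t2, 7 → $t2=12&7=4
add $t2, $t2, $t0 → $t2=4+5=9
add $t4, $t4, 4 → $t4=4+4=8
add $t0, $t0, 1 → $t0=5+1=6
cmp $t0, 9  (cmp 6,9)
blt again: taken
lw $t5, 0($t4) → $t5=M[8]=12
xor $t2, $t2, $t5 → $t2=9^12=5
and $t2, $t2, 7 → $t2=5&7=5
add $t2, $t2, $t0 → $t2=5+6=11
add $t4, $t4, 4 → $t4=8+4=12
add $t0, $t0, 1 → $t0=6+1=7
cmp $t0, 9  (cmp 7,9)
blt again: taken
lw $t5, 0($t4) → $t5=M[12]=-4
xor $t2, $t2, $t5 → $t2=11^(-4)=-9
and $t2, $t2, 7 → $t2=(-9)&7=7
add $t2, $t2, $t0 → $t2=7+7=14
add $t4, $t4, 4 → $t4=12+4=16
add $t0, $t0, 1 → $t0=7+1=8
cmp $t0, 9  (cmp 8,9)
blt again: taken
lw $t5, 0($t4) → $t5=M[16]=10
xor $t2, $t2, $t5 → $t2=14^10=4
and $t2, $t2, 7 → $t2=4&7=4
After step 39: $t4 = 16.

16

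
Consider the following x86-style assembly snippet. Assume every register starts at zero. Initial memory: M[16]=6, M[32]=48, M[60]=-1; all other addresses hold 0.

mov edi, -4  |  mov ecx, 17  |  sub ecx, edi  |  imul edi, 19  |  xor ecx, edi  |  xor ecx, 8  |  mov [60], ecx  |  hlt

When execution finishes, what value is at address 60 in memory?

after mov edi, -4: edi=-4
after mov ecx, 17: ecx=17
after sub ecx, edi: ecx=17-(-4)=21
after imul edi, 19: edi=(-4)*19=-76
after xor ecx, edi: ecx=21^(-76)=-95
after xor ecx, 8: ecx=(-95)^8=-87
mov [60], ecx → M[60]=-87
halt.

-87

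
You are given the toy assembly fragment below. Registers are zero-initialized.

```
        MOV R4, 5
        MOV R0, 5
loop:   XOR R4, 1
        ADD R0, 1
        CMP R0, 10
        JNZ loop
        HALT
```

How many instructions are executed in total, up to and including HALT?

23

R4=5
R0=5
R4=5^1=4
R0=5+1=6
CMP R0, 10  (cmp 6,10)
JNZ loop: taken
R4=4^1=5
R0=6+1=7
CMP R0, 10  (cmp 7,10)
JNZ loop: taken
R4=5^1=4
R0=7+1=8
CMP R0, 10  (cmp 8,10)
JNZ loop: taken
R4=4^1=5
R0=8+1=9
CMP R0, 10  (cmp 9,10)
JNZ loop: taken
R4=5^1=4
R0=9+1=10
CMP R0, 10  (cmp 10,10)
JNZ loop: not taken
halt.
Total executed instructions: 23.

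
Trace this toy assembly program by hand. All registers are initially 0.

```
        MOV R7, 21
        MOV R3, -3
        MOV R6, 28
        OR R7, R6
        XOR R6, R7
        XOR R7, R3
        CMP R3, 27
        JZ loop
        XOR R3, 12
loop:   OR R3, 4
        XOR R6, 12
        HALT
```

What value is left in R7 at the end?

MOV R7, 21 → R7=21
MOV R3, -3 → R3=-3
MOV R6, 28 → R6=28
OR R7, R6 → R7=21|28=29
XOR R6, R7 → R6=28^29=1
XOR R7, R3 → R7=29^(-3)=-32
CMP R3, 27  (cmp -3,27)
JZ loop: not taken
XOR R3, 12 → R3=(-3)^12=-15
OR R3, 4 → R3=(-15)|4=-11
XOR R6, 12 → R6=1^12=13
halt.

-32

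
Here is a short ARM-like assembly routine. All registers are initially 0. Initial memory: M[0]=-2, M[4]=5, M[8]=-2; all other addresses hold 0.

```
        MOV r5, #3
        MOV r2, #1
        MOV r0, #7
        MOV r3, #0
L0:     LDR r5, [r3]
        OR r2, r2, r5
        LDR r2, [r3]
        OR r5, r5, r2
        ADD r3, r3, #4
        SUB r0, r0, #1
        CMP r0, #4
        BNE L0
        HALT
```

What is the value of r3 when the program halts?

12

r5=3
r2=1
r0=7
r3=0
r5=M[0]=-2
r2=1|(-2)=-1
r2=M[0]=-2
r5=(-2)|(-2)=-2
r3=0+4=4
r0=7-1=6
CMP r0, #4  (cmp 6,4)
BNE L0: taken
r5=M[4]=5
r2=(-2)|5=-1
r2=M[4]=5
r5=5|5=5
r3=4+4=8
r0=6-1=5
CMP r0, #4  (cmp 5,4)
BNE L0: taken
r5=M[8]=-2
r2=5|(-2)=-1
r2=M[8]=-2
r5=(-2)|(-2)=-2
r3=8+4=12
r0=5-1=4
CMP r0, #4  (cmp 4,4)
BNE L0: not taken
halt.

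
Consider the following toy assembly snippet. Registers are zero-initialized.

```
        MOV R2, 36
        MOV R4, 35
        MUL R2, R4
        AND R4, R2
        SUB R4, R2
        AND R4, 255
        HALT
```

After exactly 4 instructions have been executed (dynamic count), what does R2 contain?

MOV R2, 36 → R2=36
MOV R4, 35 → R4=35
MUL R2, R4 → R2=36*35=1260
AND R4, R2 → R4=35&1260=32
After step 4: R2 = 1260.

1260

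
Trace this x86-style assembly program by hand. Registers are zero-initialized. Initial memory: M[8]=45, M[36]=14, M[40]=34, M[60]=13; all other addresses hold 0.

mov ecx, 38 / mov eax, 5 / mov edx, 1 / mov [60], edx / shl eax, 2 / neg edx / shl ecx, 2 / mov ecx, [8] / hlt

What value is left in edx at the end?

mov ecx, 38 → ecx=38
mov eax, 5 → eax=5
mov edx, 1 → edx=1
mov [60], edx → M[60]=1
shl eax, 2 → eax=5<<2=20
neg edx → edx=-(1)=-1
shl ecx, 2 → ecx=38<<2=152
mov ecx, [8] → ecx=M[8]=45
halt.

-1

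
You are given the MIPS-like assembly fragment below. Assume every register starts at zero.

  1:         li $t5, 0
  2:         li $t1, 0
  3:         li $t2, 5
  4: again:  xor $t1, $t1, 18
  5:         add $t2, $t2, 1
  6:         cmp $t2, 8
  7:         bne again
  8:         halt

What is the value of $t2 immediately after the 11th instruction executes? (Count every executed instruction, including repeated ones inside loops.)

$t5=0
$t1=0
$t2=5
$t1=0^18=18
$t2=5+1=6
cmp $t2, 8  (cmp 6,8)
bne again: taken
$t1=18^18=0
$t2=6+1=7
cmp $t2, 8  (cmp 7,8)
bne again: taken
After step 11: $t2 = 7.

7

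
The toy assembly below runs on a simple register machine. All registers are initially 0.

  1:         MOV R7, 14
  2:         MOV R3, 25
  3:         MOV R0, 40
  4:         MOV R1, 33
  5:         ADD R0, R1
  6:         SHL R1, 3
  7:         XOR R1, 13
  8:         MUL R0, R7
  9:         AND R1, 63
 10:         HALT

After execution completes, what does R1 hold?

5

MOV R7, 14 → R7=14
MOV R3, 25 → R3=25
MOV R0, 40 → R0=40
MOV R1, 33 → R1=33
ADD R0, R1 → R0=40+33=73
SHL R1, 3 → R1=33<<3=264
XOR R1, 13 → R1=264^13=261
MUL R0, R7 → R0=73*14=1022
AND R1, 63 → R1=261&63=5
halt.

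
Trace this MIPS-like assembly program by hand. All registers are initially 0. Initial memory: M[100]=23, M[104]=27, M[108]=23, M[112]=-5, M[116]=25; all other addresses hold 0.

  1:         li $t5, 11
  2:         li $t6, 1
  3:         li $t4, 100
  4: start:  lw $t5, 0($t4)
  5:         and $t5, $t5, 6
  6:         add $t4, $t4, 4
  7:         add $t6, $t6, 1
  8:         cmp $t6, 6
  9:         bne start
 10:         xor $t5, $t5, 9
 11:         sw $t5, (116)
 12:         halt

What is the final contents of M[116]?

li $t5, 11 → $t5=11
li $t6, 1 → $t6=1
li $t4, 100 → $t4=100
lw $t5, 0($t4) → $t5=M[100]=23
and $t5, $t5, 6 → $t5=23&6=6
add $t4, $t4, 4 → $t4=100+4=104
add $t6, $t6, 1 → $t6=1+1=2
cmp $t6, 6  (cmp 2,6)
bne start: taken
lw $t5, 0($t4) → $t5=M[104]=27
and $t5, $t5, 6 → $t5=27&6=2
add $t4, $t4, 4 → $t4=104+4=108
add $t6, $t6, 1 → $t6=2+1=3
cmp $t6, 6  (cmp 3,6)
bne start: taken
lw $t5, 0($t4) → $t5=M[108]=23
and $t5, $t5, 6 → $t5=23&6=6
add $t4, $t4, 4 → $t4=108+4=112
add $t6, $t6, 1 → $t6=3+1=4
cmp $t6, 6  (cmp 4,6)
bne start: taken
lw $t5, 0($t4) → $t5=M[112]=-5
and $t5, $t5, 6 → $t5=(-5)&6=2
add $t4, $t4, 4 → $t4=112+4=116
add $t6, $t6, 1 → $t6=4+1=5
cmp $t6, 6  (cmp 5,6)
bne start: taken
lw $t5, 0($t4) → $t5=M[116]=25
and $t5, $t5, 6 → $t5=25&6=0
add $t4, $t4, 4 → $t4=116+4=120
add $t6, $t6, 1 → $t6=5+1=6
cmp $t6, 6  (cmp 6,6)
bne start: not taken
xor $t5, $t5, 9 → $t5=0^9=9
sw $t5, (116) → M[116]=9
halt.

9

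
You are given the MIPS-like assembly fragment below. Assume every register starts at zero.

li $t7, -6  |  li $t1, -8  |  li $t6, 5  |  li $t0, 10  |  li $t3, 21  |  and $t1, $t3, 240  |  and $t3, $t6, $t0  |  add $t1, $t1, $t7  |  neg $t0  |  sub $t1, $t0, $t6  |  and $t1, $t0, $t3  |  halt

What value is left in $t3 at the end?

li $t7, -6 → $t7=-6
li $t1, -8 → $t1=-8
li $t6, 5 → $t6=5
li $t0, 10 → $t0=10
li $t3, 21 → $t3=21
and $t1, $t3, 240 → $t1=21&240=16
and $t3, $t6, $t0 → $t3=5&10=0
add $t1, $t1, $t7 → $t1=16+(-6)=10
neg $t0 → $t0=-(10)=-10
sub $t1, $t0, $t6 → $t1=(-10)-5=-15
and $t1, $t0, $t3 → $t1=(-10)&0=0
halt.

0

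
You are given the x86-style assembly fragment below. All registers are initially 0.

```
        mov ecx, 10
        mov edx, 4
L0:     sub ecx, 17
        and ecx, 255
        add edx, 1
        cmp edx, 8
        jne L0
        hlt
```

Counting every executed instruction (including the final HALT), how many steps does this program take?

23

mov ecx, 10 → ecx=10
mov edx, 4 → edx=4
sub ecx, 17 → ecx=10-17=-7
and ecx, 255 → ecx=(-7)&255=249
add edx, 1 → edx=4+1=5
cmp edx, 8  (cmp 5,8)
jne L0: taken
sub ecx, 17 → ecx=249-17=232
and ecx, 255 → ecx=232&255=232
add edx, 1 → edx=5+1=6
cmp edx, 8  (cmp 6,8)
jne L0: taken
sub ecx, 17 → ecx=232-17=215
and ecx, 255 → ecx=215&255=215
add edx, 1 → edx=6+1=7
cmp edx, 8  (cmp 7,8)
jne L0: taken
sub ecx, 17 → ecx=215-17=198
and ecx, 255 → ecx=198&255=198
add edx, 1 → edx=7+1=8
cmp edx, 8  (cmp 8,8)
jne L0: not taken
halt.
Total executed instructions: 23.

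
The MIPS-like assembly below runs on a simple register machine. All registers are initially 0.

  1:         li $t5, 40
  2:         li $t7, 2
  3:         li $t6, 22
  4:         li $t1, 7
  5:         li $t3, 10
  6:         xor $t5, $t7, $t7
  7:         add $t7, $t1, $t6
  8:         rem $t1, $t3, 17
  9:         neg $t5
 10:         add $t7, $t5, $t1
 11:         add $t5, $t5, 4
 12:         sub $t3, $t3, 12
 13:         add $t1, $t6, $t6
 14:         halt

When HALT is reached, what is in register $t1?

44

li $t5, 40 → $t5=40
li $t7, 2 → $t7=2
li $t6, 22 → $t6=22
li $t1, 7 → $t1=7
li $t3, 10 → $t3=10
xor $t5, $t7, $t7 → $t5=2^2=0
add $t7, $t1, $t6 → $t7=7+22=29
rem $t1, $t3, 17 → $t1=10%17=10
neg $t5 → $t5=-(0)=0
add $t7, $t5, $t1 → $t7=0+10=10
add $t5, $t5, 4 → $t5=0+4=4
sub $t3, $t3, 12 → $t3=10-12=-2
add $t1, $t6, $t6 → $t1=22+22=44
halt.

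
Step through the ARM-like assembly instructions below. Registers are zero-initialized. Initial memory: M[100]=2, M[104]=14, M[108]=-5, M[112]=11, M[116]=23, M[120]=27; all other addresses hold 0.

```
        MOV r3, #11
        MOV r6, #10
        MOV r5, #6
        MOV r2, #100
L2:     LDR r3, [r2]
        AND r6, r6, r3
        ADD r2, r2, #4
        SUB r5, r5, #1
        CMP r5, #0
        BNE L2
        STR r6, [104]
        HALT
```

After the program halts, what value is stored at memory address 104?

MOV r3, #11 → r3=11
MOV r6, #10 → r6=10
MOV r5, #6 → r5=6
MOV r2, #100 → r2=100
LDR r3, [r2] → r3=M[100]=2
AND r6, r6, r3 → r6=10&2=2
ADD r2, r2, #4 → r2=100+4=104
SUB r5, r5, #1 → r5=6-1=5
CMP r5, #0  (cmp 5,0)
BNE L2: taken
LDR r3, [r2] → r3=M[104]=14
AND r6, r6, r3 → r6=2&14=2
ADD r2, r2, #4 → r2=104+4=108
SUB r5, r5, #1 → r5=5-1=4
CMP r5, #0  (cmp 4,0)
BNE L2: taken
LDR r3, [r2] → r3=M[108]=-5
AND r6, r6, r3 → r6=2&(-5)=2
ADD r2, r2, #4 → r2=108+4=112
SUB r5, r5, #1 → r5=4-1=3
CMP r5, #0  (cmp 3,0)
BNE L2: taken
LDR r3, [r2] → r3=M[112]=11
AND r6, r6, r3 → r6=2&11=2
ADD r2, r2, #4 → r2=112+4=116
SUB r5, r5, #1 → r5=3-1=2
CMP r5, #0  (cmp 2,0)
BNE L2: taken
LDR r3, [r2] → r3=M[116]=23
AND r6, r6, r3 → r6=2&23=2
ADD r2, r2, #4 → r2=116+4=120
SUB r5, r5, #1 → r5=2-1=1
CMP r5, #0  (cmp 1,0)
BNE L2: taken
LDR r3, [r2] → r3=M[120]=27
AND r6, r6, r3 → r6=2&27=2
ADD r2, r2, #4 → r2=120+4=124
SUB r5, r5, #1 → r5=1-1=0
CMP r5, #0  (cmp 0,0)
BNE L2: not taken
STR r6, [104] → M[104]=2
halt.

2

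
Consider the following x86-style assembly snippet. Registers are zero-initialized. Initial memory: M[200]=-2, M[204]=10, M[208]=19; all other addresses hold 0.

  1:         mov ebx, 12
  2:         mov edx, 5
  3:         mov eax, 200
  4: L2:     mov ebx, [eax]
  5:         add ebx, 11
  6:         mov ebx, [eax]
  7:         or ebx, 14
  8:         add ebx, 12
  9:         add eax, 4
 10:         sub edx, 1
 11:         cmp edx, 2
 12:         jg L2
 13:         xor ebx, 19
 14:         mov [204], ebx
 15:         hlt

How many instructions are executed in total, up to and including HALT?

after mov ebx, 12: ebx=12
after mov edx, 5: edx=5
after mov eax, 200: eax=200
after mov ebx, [eax]: ebx=M[200]=-2
after add ebx, 11: ebx=(-2)+11=9
after mov ebx, [eax]: ebx=M[200]=-2
after or ebx, 14: ebx=(-2)|14=-2
after add ebx, 12: ebx=(-2)+12=10
after add eax, 4: eax=200+4=204
after sub edx, 1: edx=5-1=4
cmp edx, 2  (cmp 4,2)
jg L2: taken
after mov ebx, [eax]: ebx=M[204]=10
after add ebx, 11: ebx=10+11=21
after mov ebx, [eax]: ebx=M[204]=10
after or ebx, 14: ebx=10|14=14
after add ebx, 12: ebx=14+12=26
after add eax, 4: eax=204+4=208
after sub edx, 1: edx=4-1=3
cmp edx, 2  (cmp 3,2)
jg L2: taken
after mov ebx, [eax]: ebx=M[208]=19
after add ebx, 11: ebx=19+11=30
after mov ebx, [eax]: ebx=M[208]=19
after or ebx, 14: ebx=19|14=31
after add ebx, 12: ebx=31+12=43
after add eax, 4: eax=208+4=212
after sub edx, 1: edx=3-1=2
cmp edx, 2  (cmp 2,2)
jg L2: not taken
after xor ebx, 19: ebx=43^19=56
mov [204], ebx → M[204]=56
halt.
Total executed instructions: 33.

33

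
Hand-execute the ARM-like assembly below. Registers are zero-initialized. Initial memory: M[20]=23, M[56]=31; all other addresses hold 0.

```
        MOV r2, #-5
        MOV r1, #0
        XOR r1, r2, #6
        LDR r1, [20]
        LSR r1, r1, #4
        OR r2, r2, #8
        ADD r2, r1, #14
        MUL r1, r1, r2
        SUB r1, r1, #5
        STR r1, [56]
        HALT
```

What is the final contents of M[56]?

10

r2=-5
r1=0
r1=(-5)^6=-3
r1=M[20]=23
r1=23>>4=1
r2=(-5)|8=-5
r2=1+14=15
r1=1*15=15
r1=15-5=10
STR r1, [56] → M[56]=10
halt.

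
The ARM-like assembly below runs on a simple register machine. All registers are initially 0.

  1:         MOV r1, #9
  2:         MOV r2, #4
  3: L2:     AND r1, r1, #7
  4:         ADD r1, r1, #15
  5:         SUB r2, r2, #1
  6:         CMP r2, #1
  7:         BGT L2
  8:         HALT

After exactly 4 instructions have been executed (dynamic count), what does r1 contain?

16

MOV r1, #9 → r1=9
MOV r2, #4 → r2=4
AND r1, r1, #7 → r1=9&7=1
ADD r1, r1, #15 → r1=1+15=16
After step 4: r1 = 16.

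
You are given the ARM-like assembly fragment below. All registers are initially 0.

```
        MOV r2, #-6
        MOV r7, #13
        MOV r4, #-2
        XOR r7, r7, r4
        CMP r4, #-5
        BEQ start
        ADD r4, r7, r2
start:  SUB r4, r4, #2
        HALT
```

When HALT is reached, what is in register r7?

-13

r2=-6
r7=13
r4=-2
r7=13^(-2)=-13
CMP r4, #-5  (cmp -2,-5)
BEQ start: not taken
r4=(-13)+(-6)=-19
r4=(-19)-2=-21
halt.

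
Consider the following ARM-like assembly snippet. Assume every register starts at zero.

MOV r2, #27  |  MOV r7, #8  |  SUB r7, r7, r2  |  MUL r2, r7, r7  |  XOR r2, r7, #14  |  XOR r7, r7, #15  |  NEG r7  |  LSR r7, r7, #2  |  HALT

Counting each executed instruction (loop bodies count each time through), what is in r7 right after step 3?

-19

MOV r2, #27 → r2=27
MOV r7, #8 → r7=8
SUB r7, r7, r2 → r7=8-27=-19
After step 3: r7 = -19.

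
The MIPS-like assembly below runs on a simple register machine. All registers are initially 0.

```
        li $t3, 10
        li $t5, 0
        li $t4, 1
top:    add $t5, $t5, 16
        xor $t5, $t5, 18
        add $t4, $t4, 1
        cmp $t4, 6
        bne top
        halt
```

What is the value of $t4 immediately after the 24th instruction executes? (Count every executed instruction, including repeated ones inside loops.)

5

li $t3, 10 → $t3=10
li $t5, 0 → $t5=0
li $t4, 1 → $t4=1
add $t5, $t5, 16 → $t5=0+16=16
xor $t5, $t5, 18 → $t5=16^18=2
add $t4, $t4, 1 → $t4=1+1=2
cmp $t4, 6  (cmp 2,6)
bne top: taken
add $t5, $t5, 16 → $t5=2+16=18
xor $t5, $t5, 18 → $t5=18^18=0
add $t4, $t4, 1 → $t4=2+1=3
cmp $t4, 6  (cmp 3,6)
bne top: taken
add $t5, $t5, 16 → $t5=0+16=16
xor $t5, $t5, 18 → $t5=16^18=2
add $t4, $t4, 1 → $t4=3+1=4
cmp $t4, 6  (cmp 4,6)
bne top: taken
add $t5, $t5, 16 → $t5=2+16=18
xor $t5, $t5, 18 → $t5=18^18=0
add $t4, $t4, 1 → $t4=4+1=5
cmp $t4, 6  (cmp 5,6)
bne top: taken
add $t5, $t5, 16 → $t5=0+16=16
After step 24: $t4 = 5.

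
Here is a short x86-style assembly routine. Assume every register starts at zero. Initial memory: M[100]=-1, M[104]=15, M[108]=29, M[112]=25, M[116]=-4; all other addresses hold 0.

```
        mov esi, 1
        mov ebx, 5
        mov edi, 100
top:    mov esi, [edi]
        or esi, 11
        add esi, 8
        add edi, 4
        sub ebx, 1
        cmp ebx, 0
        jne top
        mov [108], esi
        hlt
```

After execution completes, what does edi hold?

120

mov esi, 1 → esi=1
mov ebx, 5 → ebx=5
mov edi, 100 → edi=100
mov esi, [edi] → esi=M[100]=-1
or esi, 11 → esi=(-1)|11=-1
add esi, 8 → esi=(-1)+8=7
add edi, 4 → edi=100+4=104
sub ebx, 1 → ebx=5-1=4
cmp ebx, 0  (cmp 4,0)
jne top: taken
mov esi, [edi] → esi=M[104]=15
or esi, 11 → esi=15|11=15
add esi, 8 → esi=15+8=23
add edi, 4 → edi=104+4=108
sub ebx, 1 → ebx=4-1=3
cmp ebx, 0  (cmp 3,0)
jne top: taken
mov esi, [edi] → esi=M[108]=29
or esi, 11 → esi=29|11=31
add esi, 8 → esi=31+8=39
add edi, 4 → edi=108+4=112
sub ebx, 1 → ebx=3-1=2
cmp ebx, 0  (cmp 2,0)
jne top: taken
mov esi, [edi] → esi=M[112]=25
or esi, 11 → esi=25|11=27
add esi, 8 → esi=27+8=35
add edi, 4 → edi=112+4=116
sub ebx, 1 → ebx=2-1=1
cmp ebx, 0  (cmp 1,0)
jne top: taken
mov esi, [edi] → esi=M[116]=-4
or esi, 11 → esi=(-4)|11=-1
add esi, 8 → esi=(-1)+8=7
add edi, 4 → edi=116+4=120
sub ebx, 1 → ebx=1-1=0
cmp ebx, 0  (cmp 0,0)
jne top: not taken
mov [108], esi → M[108]=7
halt.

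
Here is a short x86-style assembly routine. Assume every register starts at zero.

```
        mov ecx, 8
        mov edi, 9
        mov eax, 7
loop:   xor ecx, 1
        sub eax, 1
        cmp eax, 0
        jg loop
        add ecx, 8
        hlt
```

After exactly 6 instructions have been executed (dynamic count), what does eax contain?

mov ecx, 8 → ecx=8
mov edi, 9 → edi=9
mov eax, 7 → eax=7
xor ecx, 1 → ecx=8^1=9
sub eax, 1 → eax=7-1=6
cmp eax, 0  (cmp 6,0)
After step 6: eax = 6.

6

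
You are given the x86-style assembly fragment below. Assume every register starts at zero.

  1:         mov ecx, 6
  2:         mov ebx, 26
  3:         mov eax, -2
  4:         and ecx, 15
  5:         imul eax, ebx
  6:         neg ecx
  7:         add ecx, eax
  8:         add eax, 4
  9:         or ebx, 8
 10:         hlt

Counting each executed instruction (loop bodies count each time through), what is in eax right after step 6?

-52

ecx=6
ebx=26
eax=-2
ecx=6&15=6
eax=(-2)*26=-52
ecx=-(6)=-6
After step 6: eax = -52.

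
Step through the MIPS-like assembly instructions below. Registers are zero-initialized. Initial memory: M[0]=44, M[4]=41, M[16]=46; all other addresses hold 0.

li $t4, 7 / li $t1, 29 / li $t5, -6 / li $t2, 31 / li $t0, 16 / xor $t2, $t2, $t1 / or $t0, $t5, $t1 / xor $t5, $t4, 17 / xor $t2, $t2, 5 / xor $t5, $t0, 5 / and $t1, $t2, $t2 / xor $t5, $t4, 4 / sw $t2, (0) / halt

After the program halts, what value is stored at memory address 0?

li $t4, 7 → $t4=7
li $t1, 29 → $t1=29
li $t5, -6 → $t5=-6
li $t2, 31 → $t2=31
li $t0, 16 → $t0=16
xor $t2, $t2, $t1 → $t2=31^29=2
or $t0, $t5, $t1 → $t0=(-6)|29=-1
xor $t5, $t4, 17 → $t5=7^17=22
xor $t2, $t2, 5 → $t2=2^5=7
xor $t5, $t0, 5 → $t5=(-1)^5=-6
and $t1, $t2, $t2 → $t1=7&7=7
xor $t5, $t4, 4 → $t5=7^4=3
sw $t2, (0) → M[0]=7
halt.

7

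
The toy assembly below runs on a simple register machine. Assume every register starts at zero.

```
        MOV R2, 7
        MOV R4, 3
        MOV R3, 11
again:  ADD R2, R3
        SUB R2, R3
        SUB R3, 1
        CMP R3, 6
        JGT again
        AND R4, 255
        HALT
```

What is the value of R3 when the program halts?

6

R2=7
R4=3
R3=11
R2=7+11=18
R2=18-11=7
R3=11-1=10
CMP R3, 6  (cmp 10,6)
JGT again: taken
R2=7+10=17
R2=17-10=7
R3=10-1=9
CMP R3, 6  (cmp 9,6)
JGT again: taken
R2=7+9=16
R2=16-9=7
R3=9-1=8
CMP R3, 6  (cmp 8,6)
JGT again: taken
R2=7+8=15
R2=15-8=7
R3=8-1=7
CMP R3, 6  (cmp 7,6)
JGT again: taken
R2=7+7=14
R2=14-7=7
R3=7-1=6
CMP R3, 6  (cmp 6,6)
JGT again: not taken
R4=3&255=3
halt.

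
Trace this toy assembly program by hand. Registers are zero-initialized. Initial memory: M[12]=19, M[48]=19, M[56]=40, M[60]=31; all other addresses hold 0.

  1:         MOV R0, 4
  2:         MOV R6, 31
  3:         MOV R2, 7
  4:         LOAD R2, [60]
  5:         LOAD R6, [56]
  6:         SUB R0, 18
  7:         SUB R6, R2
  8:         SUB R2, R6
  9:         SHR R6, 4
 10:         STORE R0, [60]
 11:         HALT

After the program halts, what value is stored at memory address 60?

MOV R0, 4 → R0=4
MOV R6, 31 → R6=31
MOV R2, 7 → R2=7
LOAD R2, [60] → R2=M[60]=31
LOAD R6, [56] → R6=M[56]=40
SUB R0, 18 → R0=4-18=-14
SUB R6, R2 → R6=40-31=9
SUB R2, R6 → R2=31-9=22
SHR R6, 4 → R6=9>>4=0
STORE R0, [60] → M[60]=-14
halt.

-14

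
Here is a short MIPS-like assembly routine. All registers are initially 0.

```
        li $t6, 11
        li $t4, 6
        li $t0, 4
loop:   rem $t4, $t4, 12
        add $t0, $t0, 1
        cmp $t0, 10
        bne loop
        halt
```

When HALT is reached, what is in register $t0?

10

after li $t6, 11: $t6=11
after li $t4, 6: $t4=6
after li $t0, 4: $t0=4
after rem $t4, $t4, 12: $t4=6%12=6
after add $t0, $t0, 1: $t0=4+1=5
cmp $t0, 10  (cmp 5,10)
bne loop: taken
after rem $t4, $t4, 12: $t4=6%12=6
after add $t0, $t0, 1: $t0=5+1=6
cmp $t0, 10  (cmp 6,10)
bne loop: taken
after rem $t4, $t4, 12: $t4=6%12=6
after add $t0, $t0, 1: $t0=6+1=7
cmp $t0, 10  (cmp 7,10)
bne loop: taken
after rem $t4, $t4, 12: $t4=6%12=6
after add $t0, $t0, 1: $t0=7+1=8
cmp $t0, 10  (cmp 8,10)
bne loop: taken
after rem $t4, $t4, 12: $t4=6%12=6
after add $t0, $t0, 1: $t0=8+1=9
cmp $t0, 10  (cmp 9,10)
bne loop: taken
after rem $t4, $t4, 12: $t4=6%12=6
after add $t0, $t0, 1: $t0=9+1=10
cmp $t0, 10  (cmp 10,10)
bne loop: not taken
halt.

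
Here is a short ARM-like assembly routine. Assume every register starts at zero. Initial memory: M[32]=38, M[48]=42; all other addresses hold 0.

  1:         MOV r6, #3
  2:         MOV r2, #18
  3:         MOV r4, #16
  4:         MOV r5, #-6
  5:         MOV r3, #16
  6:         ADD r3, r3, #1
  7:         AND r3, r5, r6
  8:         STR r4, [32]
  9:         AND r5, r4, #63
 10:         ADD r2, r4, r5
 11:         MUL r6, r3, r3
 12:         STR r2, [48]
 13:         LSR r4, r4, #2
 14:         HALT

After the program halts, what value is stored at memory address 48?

32

MOV r6, #3 → r6=3
MOV r2, #18 → r2=18
MOV r4, #16 → r4=16
MOV r5, #-6 → r5=-6
MOV r3, #16 → r3=16
ADD r3, r3, #1 → r3=16+1=17
AND r3, r5, r6 → r3=(-6)&3=2
STR r4, [32] → M[32]=16
AND r5, r4, #63 → r5=16&63=16
ADD r2, r4, r5 → r2=16+16=32
MUL r6, r3, r3 → r6=2*2=4
STR r2, [48] → M[48]=32
LSR r4, r4, #2 → r4=16>>2=4
halt.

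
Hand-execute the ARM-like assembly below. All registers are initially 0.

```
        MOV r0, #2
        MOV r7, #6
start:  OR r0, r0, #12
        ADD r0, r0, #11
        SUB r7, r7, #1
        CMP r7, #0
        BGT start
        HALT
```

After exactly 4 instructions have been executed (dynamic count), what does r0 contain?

after MOV r0, #2: r0=2
after MOV r7, #6: r7=6
after OR r0, r0, #12: r0=2|12=14
after ADD r0, r0, #11: r0=14+11=25
After step 4: r0 = 25.

25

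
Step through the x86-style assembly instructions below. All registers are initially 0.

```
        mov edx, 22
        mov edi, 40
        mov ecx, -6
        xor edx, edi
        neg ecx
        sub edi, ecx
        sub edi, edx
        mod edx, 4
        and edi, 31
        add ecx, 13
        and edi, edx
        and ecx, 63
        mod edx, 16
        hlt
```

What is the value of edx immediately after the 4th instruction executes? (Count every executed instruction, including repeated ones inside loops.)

62

after mov edx, 22: edx=22
after mov edi, 40: edi=40
after mov ecx, -6: ecx=-6
after xor edx, edi: edx=22^40=62
After step 4: edx = 62.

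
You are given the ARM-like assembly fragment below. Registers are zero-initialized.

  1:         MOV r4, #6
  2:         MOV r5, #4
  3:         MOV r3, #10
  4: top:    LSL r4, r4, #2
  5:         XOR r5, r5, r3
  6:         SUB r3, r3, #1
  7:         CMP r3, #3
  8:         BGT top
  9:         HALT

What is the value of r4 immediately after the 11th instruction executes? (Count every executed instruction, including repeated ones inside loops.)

r4=6
r5=4
r3=10
r4=6<<2=24
r5=4^10=14
r3=10-1=9
CMP r3, #3  (cmp 9,3)
BGT top: taken
r4=24<<2=96
r5=14^9=7
r3=9-1=8
After step 11: r4 = 96.

96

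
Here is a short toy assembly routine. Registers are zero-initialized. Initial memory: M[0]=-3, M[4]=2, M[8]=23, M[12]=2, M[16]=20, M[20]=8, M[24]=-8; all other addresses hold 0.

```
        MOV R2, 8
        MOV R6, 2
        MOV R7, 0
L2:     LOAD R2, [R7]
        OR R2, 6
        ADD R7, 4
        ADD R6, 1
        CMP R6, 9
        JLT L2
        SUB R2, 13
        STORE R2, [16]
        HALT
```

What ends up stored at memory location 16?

-15

MOV R2, 8 → R2=8
MOV R6, 2 → R6=2
MOV R7, 0 → R7=0
LOAD R2, [R7] → R2=M[0]=-3
OR R2, 6 → R2=(-3)|6=-1
ADD R7, 4 → R7=0+4=4
ADD R6, 1 → R6=2+1=3
CMP R6, 9  (cmp 3,9)
JLT L2: taken
LOAD R2, [R7] → R2=M[4]=2
OR R2, 6 → R2=2|6=6
ADD R7, 4 → R7=4+4=8
ADD R6, 1 → R6=3+1=4
CMP R6, 9  (cmp 4,9)
JLT L2: taken
LOAD R2, [R7] → R2=M[8]=23
OR R2, 6 → R2=23|6=23
ADD R7, 4 → R7=8+4=12
ADD R6, 1 → R6=4+1=5
CMP R6, 9  (cmp 5,9)
JLT L2: taken
LOAD R2, [R7] → R2=M[12]=2
OR R2, 6 → R2=2|6=6
ADD R7, 4 → R7=12+4=16
ADD R6, 1 → R6=5+1=6
CMP R6, 9  (cmp 6,9)
JLT L2: taken
LOAD R2, [R7] → R2=M[16]=20
OR R2, 6 → R2=20|6=22
ADD R7, 4 → R7=16+4=20
ADD R6, 1 → R6=6+1=7
CMP R6, 9  (cmp 7,9)
JLT L2: taken
LOAD R2, [R7] → R2=M[20]=8
OR R2, 6 → R2=8|6=14
ADD R7, 4 → R7=20+4=24
ADD R6, 1 → R6=7+1=8
CMP R6, 9  (cmp 8,9)
JLT L2: taken
LOAD R2, [R7] → R2=M[24]=-8
OR R2, 6 → R2=(-8)|6=-2
ADD R7, 4 → R7=24+4=28
ADD R6, 1 → R6=8+1=9
CMP R6, 9  (cmp 9,9)
JLT L2: not taken
SUB R2, 13 → R2=(-2)-13=-15
STORE R2, [16] → M[16]=-15
halt.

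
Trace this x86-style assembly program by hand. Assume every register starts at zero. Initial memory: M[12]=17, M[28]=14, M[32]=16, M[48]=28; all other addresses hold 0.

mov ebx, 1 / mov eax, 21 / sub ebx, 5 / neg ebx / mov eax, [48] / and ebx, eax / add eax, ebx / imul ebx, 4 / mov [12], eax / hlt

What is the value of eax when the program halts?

32

after mov ebx, 1: ebx=1
after mov eax, 21: eax=21
after sub ebx, 5: ebx=1-5=-4
after neg ebx: ebx=-(-4)=4
after mov eax, [48]: eax=M[48]=28
after and ebx, eax: ebx=4&28=4
after add eax, ebx: eax=28+4=32
after imul ebx, 4: ebx=4*4=16
mov [12], eax → M[12]=32
halt.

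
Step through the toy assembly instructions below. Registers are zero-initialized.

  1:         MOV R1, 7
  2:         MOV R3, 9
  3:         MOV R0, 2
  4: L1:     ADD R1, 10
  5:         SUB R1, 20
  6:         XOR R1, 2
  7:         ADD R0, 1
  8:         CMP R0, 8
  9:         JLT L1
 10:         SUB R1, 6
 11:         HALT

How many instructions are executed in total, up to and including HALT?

after MOV R1, 7: R1=7
after MOV R3, 9: R3=9
after MOV R0, 2: R0=2
after ADD R1, 10: R1=7+10=17
after SUB R1, 20: R1=17-20=-3
after XOR R1, 2: R1=(-3)^2=-1
after ADD R0, 1: R0=2+1=3
CMP R0, 8  (cmp 3,8)
JLT L1: taken
after ADD R1, 10: R1=(-1)+10=9
after SUB R1, 20: R1=9-20=-11
after XOR R1, 2: R1=(-11)^2=-9
after ADD R0, 1: R0=3+1=4
CMP R0, 8  (cmp 4,8)
JLT L1: taken
after ADD R1, 10: R1=(-9)+10=1
after SUB R1, 20: R1=1-20=-19
after XOR R1, 2: R1=(-19)^2=-17
after ADD R0, 1: R0=4+1=5
CMP R0, 8  (cmp 5,8)
JLT L1: taken
after ADD R1, 10: R1=(-17)+10=-7
after SUB R1, 20: R1=(-7)-20=-27
after XOR R1, 2: R1=(-27)^2=-25
after ADD R0, 1: R0=5+1=6
CMP R0, 8  (cmp 6,8)
JLT L1: taken
after ADD R1, 10: R1=(-25)+10=-15
after SUB R1, 20: R1=(-15)-20=-35
after XOR R1, 2: R1=(-35)^2=-33
after ADD R0, 1: R0=6+1=7
CMP R0, 8  (cmp 7,8)
JLT L1: taken
after ADD R1, 10: R1=(-33)+10=-23
after SUB R1, 20: R1=(-23)-20=-43
after XOR R1, 2: R1=(-43)^2=-41
after ADD R0, 1: R0=7+1=8
CMP R0, 8  (cmp 8,8)
JLT L1: not taken
after SUB R1, 6: R1=(-41)-6=-47
halt.
Total executed instructions: 41.

41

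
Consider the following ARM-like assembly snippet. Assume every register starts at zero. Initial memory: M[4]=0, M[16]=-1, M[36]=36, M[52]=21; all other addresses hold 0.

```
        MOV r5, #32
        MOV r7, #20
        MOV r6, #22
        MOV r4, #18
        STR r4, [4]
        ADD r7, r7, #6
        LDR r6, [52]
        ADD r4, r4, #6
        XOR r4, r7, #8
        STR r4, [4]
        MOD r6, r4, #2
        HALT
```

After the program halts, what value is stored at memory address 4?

18

after MOV r5, #32: r5=32
after MOV r7, #20: r7=20
after MOV r6, #22: r6=22
after MOV r4, #18: r4=18
STR r4, [4] → M[4]=18
after ADD r7, r7, #6: r7=20+6=26
after LDR r6, [52]: r6=M[52]=21
after ADD r4, r4, #6: r4=18+6=24
after XOR r4, r7, #8: r4=26^8=18
STR r4, [4] → M[4]=18
after MOD r6, r4, #2: r6=18%2=0
halt.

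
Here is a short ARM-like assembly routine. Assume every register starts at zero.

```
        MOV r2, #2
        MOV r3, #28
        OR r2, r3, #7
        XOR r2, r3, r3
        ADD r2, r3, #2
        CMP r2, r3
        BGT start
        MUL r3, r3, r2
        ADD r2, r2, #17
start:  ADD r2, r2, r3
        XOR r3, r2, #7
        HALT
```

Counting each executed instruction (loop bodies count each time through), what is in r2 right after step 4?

0

after MOV r2, #2: r2=2
after MOV r3, #28: r3=28
after OR r2, r3, #7: r2=28|7=31
after XOR r2, r3, r3: r2=28^28=0
After step 4: r2 = 0.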